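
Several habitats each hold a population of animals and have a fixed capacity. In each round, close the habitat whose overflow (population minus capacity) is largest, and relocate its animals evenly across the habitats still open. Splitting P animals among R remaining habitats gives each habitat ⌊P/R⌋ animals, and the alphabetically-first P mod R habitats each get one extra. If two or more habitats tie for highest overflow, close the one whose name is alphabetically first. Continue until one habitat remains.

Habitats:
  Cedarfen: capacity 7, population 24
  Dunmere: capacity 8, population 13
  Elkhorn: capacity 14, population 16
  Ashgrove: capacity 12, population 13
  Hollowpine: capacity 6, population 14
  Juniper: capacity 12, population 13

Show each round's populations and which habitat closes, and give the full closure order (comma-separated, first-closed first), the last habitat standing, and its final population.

Round 1: Ashgrove=13 Cedarfen=24 Dunmere=13 Elkhorn=16 Hollowpine=14 Juniper=13 → close Cedarfen (overflow 17)
  24÷5 = 4 each, +1 to first 4
Round 2: Ashgrove=18 Dunmere=18 Elkhorn=21 Hollowpine=19 Juniper=17 → close Hollowpine (overflow 13)
  19÷4 = 4 each, +1 to first 3
Round 3: Ashgrove=23 Dunmere=23 Elkhorn=26 Juniper=21 → close Dunmere (overflow 15)
  23÷3 = 7 each, +1 to first 2
Round 4: Ashgrove=31 Elkhorn=34 Juniper=28 → close Elkhorn (overflow 20)
  34÷2 = 17 each, +1 to first 0
Round 5: Ashgrove=48 Juniper=45 → close Ashgrove (overflow 36)
  48÷1 = 48 each, +1 to first 0

Closure order: Cedarfen, Hollowpine, Dunmere, Elkhorn, Ashgrove
Last habitat: Juniper with 93 animals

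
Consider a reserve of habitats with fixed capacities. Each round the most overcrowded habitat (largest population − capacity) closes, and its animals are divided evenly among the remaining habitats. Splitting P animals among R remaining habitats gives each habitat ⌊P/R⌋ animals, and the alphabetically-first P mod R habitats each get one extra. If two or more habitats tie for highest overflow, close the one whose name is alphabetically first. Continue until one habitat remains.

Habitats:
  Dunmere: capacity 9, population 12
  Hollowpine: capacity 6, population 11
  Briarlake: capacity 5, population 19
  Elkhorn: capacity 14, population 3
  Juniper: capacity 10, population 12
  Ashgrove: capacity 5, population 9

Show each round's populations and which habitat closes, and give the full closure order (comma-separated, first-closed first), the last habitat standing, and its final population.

Closure order: Briarlake, Hollowpine, Ashgrove, Dunmere, Juniper
Last habitat: Elkhorn with 66 animals

Round 1: Ashgrove=9 Briarlake=19 Dunmere=12 Elkhorn=3 Hollowpine=11 Juniper=12 → close Briarlake (overflow 14)
  19÷5 = 3 each, +1 to first 4
Round 2: Ashgrove=13 Dunmere=16 Elkhorn=7 Hollowpine=15 Juniper=15 → close Hollowpine (overflow 9)
  15÷4 = 3 each, +1 to first 3
Round 3: Ashgrove=17 Dunmere=20 Elkhorn=11 Juniper=18 → close Ashgrove (overflow 12)
  17÷3 = 5 each, +1 to first 2
Round 4: Dunmere=26 Elkhorn=17 Juniper=23 → close Dunmere (overflow 17)
  26÷2 = 13 each, +1 to first 0
Round 5: Elkhorn=30 Juniper=36 → close Juniper (overflow 26)
  36÷1 = 36 each, +1 to first 0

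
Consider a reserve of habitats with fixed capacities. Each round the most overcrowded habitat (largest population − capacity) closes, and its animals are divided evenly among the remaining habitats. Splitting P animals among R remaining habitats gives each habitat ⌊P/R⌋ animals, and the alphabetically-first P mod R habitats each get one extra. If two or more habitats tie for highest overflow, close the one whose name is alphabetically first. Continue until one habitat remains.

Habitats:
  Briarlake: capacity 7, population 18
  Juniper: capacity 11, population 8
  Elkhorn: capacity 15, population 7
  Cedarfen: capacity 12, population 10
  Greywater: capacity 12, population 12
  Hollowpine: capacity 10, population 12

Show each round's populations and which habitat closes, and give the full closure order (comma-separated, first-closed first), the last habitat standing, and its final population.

Closure order: Briarlake, Hollowpine, Greywater, Cedarfen, Juniper
Last habitat: Elkhorn with 67 animals

Round 1: Briarlake=18 Cedarfen=10 Elkhorn=7 Greywater=12 Hollowpine=12 Juniper=8 → close Briarlake (overflow 11)
  18÷5 = 3 each, +1 to first 3
Round 2: Cedarfen=14 Elkhorn=11 Greywater=16 Hollowpine=15 Juniper=11 → close Hollowpine (overflow 5)
  15÷4 = 3 each, +1 to first 3
Round 3: Cedarfen=18 Elkhorn=15 Greywater=20 Juniper=14 → close Greywater (overflow 8)
  20÷3 = 6 each, +1 to first 2
Round 4: Cedarfen=25 Elkhorn=22 Juniper=20 → close Cedarfen (overflow 13)
  25÷2 = 12 each, +1 to first 1
Round 5: Elkhorn=35 Juniper=32 → close Juniper (overflow 21)
  32÷1 = 32 each, +1 to first 0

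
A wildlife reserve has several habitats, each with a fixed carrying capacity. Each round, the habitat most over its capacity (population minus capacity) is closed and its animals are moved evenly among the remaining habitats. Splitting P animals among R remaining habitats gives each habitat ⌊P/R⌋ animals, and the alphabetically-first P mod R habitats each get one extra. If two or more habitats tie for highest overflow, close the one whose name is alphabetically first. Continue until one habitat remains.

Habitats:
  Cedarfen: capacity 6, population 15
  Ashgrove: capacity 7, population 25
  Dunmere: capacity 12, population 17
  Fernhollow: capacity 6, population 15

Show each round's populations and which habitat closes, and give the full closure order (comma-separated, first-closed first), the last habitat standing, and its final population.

Closure order: Ashgrove, Cedarfen, Fernhollow
Last habitat: Dunmere with 72 animals

Round 1: Ashgrove=25 Cedarfen=15 Dunmere=17 Fernhollow=15 → close Ashgrove (overflow 18)
  25÷3 = 8 each, +1 to first 1
Round 2: Cedarfen=24 Dunmere=25 Fernhollow=23 → close Cedarfen (overflow 18)
  24÷2 = 12 each, +1 to first 0
Round 3: Dunmere=37 Fernhollow=35 → close Fernhollow (overflow 29)
  35÷1 = 35 each, +1 to first 0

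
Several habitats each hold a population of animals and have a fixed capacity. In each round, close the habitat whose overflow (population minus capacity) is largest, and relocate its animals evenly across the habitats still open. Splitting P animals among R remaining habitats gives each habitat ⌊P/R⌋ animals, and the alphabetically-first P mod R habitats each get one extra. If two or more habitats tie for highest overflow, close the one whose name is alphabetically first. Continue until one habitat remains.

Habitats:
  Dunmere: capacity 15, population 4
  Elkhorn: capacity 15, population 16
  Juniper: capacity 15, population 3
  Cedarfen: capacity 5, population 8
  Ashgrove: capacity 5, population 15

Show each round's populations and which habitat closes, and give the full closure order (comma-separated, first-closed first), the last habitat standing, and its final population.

Round 1: Ashgrove=15 Cedarfen=8 Dunmere=4 Elkhorn=16 Juniper=3 → close Ashgrove (overflow 10)
  15÷4 = 3 each, +1 to first 3
Round 2: Cedarfen=12 Dunmere=8 Elkhorn=20 Juniper=6 → close Cedarfen (overflow 7)
  12÷3 = 4 each, +1 to first 0
Round 3: Dunmere=12 Elkhorn=24 Juniper=10 → close Elkhorn (overflow 9)
  24÷2 = 12 each, +1 to first 0
Round 4: Dunmere=24 Juniper=22 → close Dunmere (overflow 9)
  24÷1 = 24 each, +1 to first 0

Closure order: Ashgrove, Cedarfen, Elkhorn, Dunmere
Last habitat: Juniper with 46 animals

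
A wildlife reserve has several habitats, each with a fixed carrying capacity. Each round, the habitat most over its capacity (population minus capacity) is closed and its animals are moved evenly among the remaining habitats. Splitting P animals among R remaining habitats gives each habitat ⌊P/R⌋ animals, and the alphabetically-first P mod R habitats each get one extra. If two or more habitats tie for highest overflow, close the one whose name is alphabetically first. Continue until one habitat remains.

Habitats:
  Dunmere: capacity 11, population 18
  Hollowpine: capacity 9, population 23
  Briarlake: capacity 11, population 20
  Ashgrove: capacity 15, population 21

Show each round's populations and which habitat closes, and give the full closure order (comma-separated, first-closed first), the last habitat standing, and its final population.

Round 1: Ashgrove=21 Briarlake=20 Dunmere=18 Hollowpine=23 → close Hollowpine (overflow 14)
  23÷3 = 7 each, +1 to first 2
Round 2: Ashgrove=29 Briarlake=28 Dunmere=25 → close Briarlake (overflow 17)
  28÷2 = 14 each, +1 to first 0
Round 3: Ashgrove=43 Dunmere=39 → close Ashgrove (overflow 28)
  43÷1 = 43 each, +1 to first 0

Closure order: Hollowpine, Briarlake, Ashgrove
Last habitat: Dunmere with 82 animals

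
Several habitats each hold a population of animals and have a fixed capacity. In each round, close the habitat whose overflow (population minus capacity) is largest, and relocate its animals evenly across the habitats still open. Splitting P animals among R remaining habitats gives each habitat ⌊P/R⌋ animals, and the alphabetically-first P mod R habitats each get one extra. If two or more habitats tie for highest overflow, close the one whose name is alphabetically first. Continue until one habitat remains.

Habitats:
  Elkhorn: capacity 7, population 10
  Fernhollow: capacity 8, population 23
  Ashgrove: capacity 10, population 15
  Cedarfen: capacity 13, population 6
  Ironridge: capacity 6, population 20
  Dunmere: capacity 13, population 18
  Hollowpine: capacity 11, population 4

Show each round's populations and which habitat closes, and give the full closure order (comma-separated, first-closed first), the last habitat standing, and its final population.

Round 1: Ashgrove=15 Cedarfen=6 Dunmere=18 Elkhorn=10 Fernhollow=23 Hollowpine=4 Ironridge=20 → close Fernhollow (overflow 15)
  23÷6 = 3 each, +1 to first 5
Round 2: Ashgrove=19 Cedarfen=10 Dunmere=22 Elkhorn=14 Hollowpine=8 Ironridge=23 → close Ironridge (overflow 17)
  23÷5 = 4 each, +1 to first 3
Round 3: Ashgrove=24 Cedarfen=15 Dunmere=27 Elkhorn=18 Hollowpine=12 → close Ashgrove (overflow 14)
  24÷4 = 6 each, +1 to first 0
Round 4: Cedarfen=21 Dunmere=33 Elkhorn=24 Hollowpine=18 → close Dunmere (overflow 20)
  33÷3 = 11 each, +1 to first 0
Round 5: Cedarfen=32 Elkhorn=35 Hollowpine=29 → close Elkhorn (overflow 28)
  35÷2 = 17 each, +1 to first 1
Round 6: Cedarfen=50 Hollowpine=46 → close Cedarfen (overflow 37)
  50÷1 = 50 each, +1 to first 0

Closure order: Fernhollow, Ironridge, Ashgrove, Dunmere, Elkhorn, Cedarfen
Last habitat: Hollowpine with 96 animals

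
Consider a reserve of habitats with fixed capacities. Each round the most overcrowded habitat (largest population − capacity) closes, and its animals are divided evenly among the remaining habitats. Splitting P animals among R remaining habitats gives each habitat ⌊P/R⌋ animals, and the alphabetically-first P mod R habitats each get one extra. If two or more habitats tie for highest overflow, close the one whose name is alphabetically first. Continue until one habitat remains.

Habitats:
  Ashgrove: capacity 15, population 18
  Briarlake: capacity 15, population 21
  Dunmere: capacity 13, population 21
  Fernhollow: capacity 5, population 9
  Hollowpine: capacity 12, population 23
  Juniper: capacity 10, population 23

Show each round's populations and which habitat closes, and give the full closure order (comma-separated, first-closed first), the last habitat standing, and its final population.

Closure order: Juniper, Hollowpine, Dunmere, Briarlake, Ashgrove
Last habitat: Fernhollow with 115 animals

Round 1: Ashgrove=18 Briarlake=21 Dunmere=21 Fernhollow=9 Hollowpine=23 Juniper=23 → close Juniper (overflow 13)
  23÷5 = 4 each, +1 to first 3
Round 2: Ashgrove=23 Briarlake=26 Dunmere=26 Fernhollow=13 Hollowpine=27 → close Hollowpine (overflow 15)
  27÷4 = 6 each, +1 to first 3
Round 3: Ashgrove=30 Briarlake=33 Dunmere=33 Fernhollow=19 → close Dunmere (overflow 20)
  33÷3 = 11 each, +1 to first 0
Round 4: Ashgrove=41 Briarlake=44 Fernhollow=30 → close Briarlake (overflow 29)
  44÷2 = 22 each, +1 to first 0
Round 5: Ashgrove=63 Fernhollow=52 → close Ashgrove (overflow 48)
  63÷1 = 63 each, +1 to first 0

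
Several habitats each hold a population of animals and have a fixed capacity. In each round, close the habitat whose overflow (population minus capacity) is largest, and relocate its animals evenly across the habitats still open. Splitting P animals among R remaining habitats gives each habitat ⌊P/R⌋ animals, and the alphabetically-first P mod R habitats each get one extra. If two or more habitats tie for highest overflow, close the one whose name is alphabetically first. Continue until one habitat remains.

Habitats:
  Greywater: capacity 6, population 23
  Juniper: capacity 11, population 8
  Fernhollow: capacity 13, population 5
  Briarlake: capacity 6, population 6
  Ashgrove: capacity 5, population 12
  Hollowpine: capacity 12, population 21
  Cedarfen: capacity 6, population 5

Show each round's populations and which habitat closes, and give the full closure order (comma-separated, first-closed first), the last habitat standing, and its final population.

Round 1: Ashgrove=12 Briarlake=6 Cedarfen=5 Fernhollow=5 Greywater=23 Hollowpine=21 Juniper=8 → close Greywater (overflow 17)
  23÷6 = 3 each, +1 to first 5
Round 2: Ashgrove=16 Briarlake=10 Cedarfen=9 Fernhollow=9 Hollowpine=25 Juniper=11 → close Hollowpine (overflow 13)
  25÷5 = 5 each, +1 to first 0
Round 3: Ashgrove=21 Briarlake=15 Cedarfen=14 Fernhollow=14 Juniper=16 → close Ashgrove (overflow 16)
  21÷4 = 5 each, +1 to first 1
Round 4: Briarlake=21 Cedarfen=19 Fernhollow=19 Juniper=21 → close Briarlake (overflow 15)
  21÷3 = 7 each, +1 to first 0
Round 5: Cedarfen=26 Fernhollow=26 Juniper=28 → close Cedarfen (overflow 20)
  26÷2 = 13 each, +1 to first 0
Round 6: Fernhollow=39 Juniper=41 → close Juniper (overflow 30)
  41÷1 = 41 each, +1 to first 0

Closure order: Greywater, Hollowpine, Ashgrove, Briarlake, Cedarfen, Juniper
Last habitat: Fernhollow with 80 animals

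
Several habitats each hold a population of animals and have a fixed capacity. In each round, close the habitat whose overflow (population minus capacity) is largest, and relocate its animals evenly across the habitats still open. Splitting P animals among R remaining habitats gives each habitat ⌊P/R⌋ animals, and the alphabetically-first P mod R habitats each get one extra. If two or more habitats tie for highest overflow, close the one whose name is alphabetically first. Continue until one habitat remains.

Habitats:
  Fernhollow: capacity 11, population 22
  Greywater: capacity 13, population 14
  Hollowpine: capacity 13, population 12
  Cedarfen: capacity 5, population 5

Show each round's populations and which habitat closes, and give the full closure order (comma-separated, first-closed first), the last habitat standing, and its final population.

Round 1: Cedarfen=5 Fernhollow=22 Greywater=14 Hollowpine=12 → close Fernhollow (overflow 11)
  22÷3 = 7 each, +1 to first 1
Round 2: Cedarfen=13 Greywater=21 Hollowpine=19 → close Cedarfen (overflow 8)
  13÷2 = 6 each, +1 to first 1
Round 3: Greywater=28 Hollowpine=25 → close Greywater (overflow 15)
  28÷1 = 28 each, +1 to first 0

Closure order: Fernhollow, Cedarfen, Greywater
Last habitat: Hollowpine with 53 animals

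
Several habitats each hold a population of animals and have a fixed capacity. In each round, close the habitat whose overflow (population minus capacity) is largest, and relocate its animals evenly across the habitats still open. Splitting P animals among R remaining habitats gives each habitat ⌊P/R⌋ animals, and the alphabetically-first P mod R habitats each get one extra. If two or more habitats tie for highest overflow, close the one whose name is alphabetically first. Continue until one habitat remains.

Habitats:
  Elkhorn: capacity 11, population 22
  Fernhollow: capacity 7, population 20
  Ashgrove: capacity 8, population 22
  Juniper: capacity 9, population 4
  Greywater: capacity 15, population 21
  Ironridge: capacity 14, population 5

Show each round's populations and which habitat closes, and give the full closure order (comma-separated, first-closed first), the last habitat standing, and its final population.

Round 1: Ashgrove=22 Elkhorn=22 Fernhollow=20 Greywater=21 Ironridge=5 Juniper=4 → close Ashgrove (overflow 14)
  22÷5 = 4 each, +1 to first 2
Round 2: Elkhorn=27 Fernhollow=25 Greywater=25 Ironridge=9 Juniper=8 → close Fernhollow (overflow 18)
  25÷4 = 6 each, +1 to first 1
Round 3: Elkhorn=34 Greywater=31 Ironridge=15 Juniper=14 → close Elkhorn (overflow 23)
  34÷3 = 11 each, +1 to first 1
Round 4: Greywater=43 Ironridge=26 Juniper=25 → close Greywater (overflow 28)
  43÷2 = 21 each, +1 to first 1
Round 5: Ironridge=48 Juniper=46 → close Juniper (overflow 37)
  46÷1 = 46 each, +1 to first 0

Closure order: Ashgrove, Fernhollow, Elkhorn, Greywater, Juniper
Last habitat: Ironridge with 94 animals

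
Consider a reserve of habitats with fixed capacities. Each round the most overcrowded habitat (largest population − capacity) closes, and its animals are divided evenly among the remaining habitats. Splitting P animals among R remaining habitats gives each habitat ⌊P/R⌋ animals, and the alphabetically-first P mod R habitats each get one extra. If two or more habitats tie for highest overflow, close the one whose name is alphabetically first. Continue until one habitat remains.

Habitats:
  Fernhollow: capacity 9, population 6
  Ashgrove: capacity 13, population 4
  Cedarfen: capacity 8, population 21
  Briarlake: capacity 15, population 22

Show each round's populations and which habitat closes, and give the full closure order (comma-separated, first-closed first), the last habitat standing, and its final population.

Round 1: Ashgrove=4 Briarlake=22 Cedarfen=21 Fernhollow=6 → close Cedarfen (overflow 13)
  21÷3 = 7 each, +1 to first 0
Round 2: Ashgrove=11 Briarlake=29 Fernhollow=13 → close Briarlake (overflow 14)
  29÷2 = 14 each, +1 to first 1
Round 3: Ashgrove=26 Fernhollow=27 → close Fernhollow (overflow 18)
  27÷1 = 27 each, +1 to first 0

Closure order: Cedarfen, Briarlake, Fernhollow
Last habitat: Ashgrove with 53 animals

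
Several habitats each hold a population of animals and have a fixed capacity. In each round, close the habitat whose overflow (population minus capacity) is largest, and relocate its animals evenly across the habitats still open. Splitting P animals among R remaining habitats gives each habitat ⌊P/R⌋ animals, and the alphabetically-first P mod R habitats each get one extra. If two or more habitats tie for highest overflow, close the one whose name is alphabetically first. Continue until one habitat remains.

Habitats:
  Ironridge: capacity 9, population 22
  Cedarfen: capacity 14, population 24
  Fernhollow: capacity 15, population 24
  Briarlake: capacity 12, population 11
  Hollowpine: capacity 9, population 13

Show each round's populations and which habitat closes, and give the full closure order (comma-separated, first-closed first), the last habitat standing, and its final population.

Closure order: Ironridge, Cedarfen, Fernhollow, Hollowpine
Last habitat: Briarlake with 94 animals

Round 1: Briarlake=11 Cedarfen=24 Fernhollow=24 Hollowpine=13 Ironridge=22 → close Ironridge (overflow 13)
  22÷4 = 5 each, +1 to first 2
Round 2: Briarlake=17 Cedarfen=30 Fernhollow=29 Hollowpine=18 → close Cedarfen (overflow 16)
  30÷3 = 10 each, +1 to first 0
Round 3: Briarlake=27 Fernhollow=39 Hollowpine=28 → close Fernhollow (overflow 24)
  39÷2 = 19 each, +1 to first 1
Round 4: Briarlake=47 Hollowpine=47 → close Hollowpine (overflow 38)
  47÷1 = 47 each, +1 to first 0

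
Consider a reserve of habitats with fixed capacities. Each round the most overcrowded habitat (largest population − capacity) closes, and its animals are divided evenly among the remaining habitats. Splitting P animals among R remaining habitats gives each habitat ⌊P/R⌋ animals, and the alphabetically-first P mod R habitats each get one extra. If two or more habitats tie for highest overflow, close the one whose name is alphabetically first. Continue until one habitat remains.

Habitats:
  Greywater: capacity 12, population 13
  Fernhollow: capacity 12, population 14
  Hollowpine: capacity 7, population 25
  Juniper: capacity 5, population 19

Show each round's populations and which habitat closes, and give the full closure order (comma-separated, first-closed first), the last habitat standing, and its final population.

Round 1: Fernhollow=14 Greywater=13 Hollowpine=25 Juniper=19 → close Hollowpine (overflow 18)
  25÷3 = 8 each, +1 to first 1
Round 2: Fernhollow=23 Greywater=21 Juniper=27 → close Juniper (overflow 22)
  27÷2 = 13 each, +1 to first 1
Round 3: Fernhollow=37 Greywater=34 → close Fernhollow (overflow 25)
  37÷1 = 37 each, +1 to first 0

Closure order: Hollowpine, Juniper, Fernhollow
Last habitat: Greywater with 71 animals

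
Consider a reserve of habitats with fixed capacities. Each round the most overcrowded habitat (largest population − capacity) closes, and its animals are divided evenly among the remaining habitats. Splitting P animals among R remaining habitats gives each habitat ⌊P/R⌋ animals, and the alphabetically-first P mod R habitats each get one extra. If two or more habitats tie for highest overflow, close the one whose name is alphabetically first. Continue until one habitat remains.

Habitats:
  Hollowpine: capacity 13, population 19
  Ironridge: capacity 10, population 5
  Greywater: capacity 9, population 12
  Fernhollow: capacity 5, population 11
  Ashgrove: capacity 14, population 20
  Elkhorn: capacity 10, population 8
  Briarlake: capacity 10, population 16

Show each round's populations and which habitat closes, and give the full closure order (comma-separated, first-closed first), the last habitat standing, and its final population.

Round 1: Ashgrove=20 Briarlake=16 Elkhorn=8 Fernhollow=11 Greywater=12 Hollowpine=19 Ironridge=5 → close Ashgrove (overflow 6)
  20÷6 = 3 each, +1 to first 2
Round 2: Briarlake=20 Elkhorn=12 Fernhollow=14 Greywater=15 Hollowpine=22 Ironridge=8 → close Briarlake (overflow 10)
  20÷5 = 4 each, +1 to first 0
Round 3: Elkhorn=16 Fernhollow=18 Greywater=19 Hollowpine=26 Ironridge=12 → close Fernhollow (overflow 13)
  18÷4 = 4 each, +1 to first 2
Round 4: Elkhorn=21 Greywater=24 Hollowpine=30 Ironridge=16 → close Hollowpine (overflow 17)
  30÷3 = 10 each, +1 to first 0
Round 5: Elkhorn=31 Greywater=34 Ironridge=26 → close Greywater (overflow 25)
  34÷2 = 17 each, +1 to first 0
Round 6: Elkhorn=48 Ironridge=43 → close Elkhorn (overflow 38)
  48÷1 = 48 each, +1 to first 0

Closure order: Ashgrove, Briarlake, Fernhollow, Hollowpine, Greywater, Elkhorn
Last habitat: Ironridge with 91 animals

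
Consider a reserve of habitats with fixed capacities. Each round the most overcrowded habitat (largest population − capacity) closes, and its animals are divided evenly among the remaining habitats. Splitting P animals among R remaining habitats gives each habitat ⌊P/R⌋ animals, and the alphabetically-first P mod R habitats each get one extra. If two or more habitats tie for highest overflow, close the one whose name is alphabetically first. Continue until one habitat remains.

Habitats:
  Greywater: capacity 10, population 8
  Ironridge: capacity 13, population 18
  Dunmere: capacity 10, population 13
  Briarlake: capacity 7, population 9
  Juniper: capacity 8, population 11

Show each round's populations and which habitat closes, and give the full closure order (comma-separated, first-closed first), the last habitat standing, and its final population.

Closure order: Ironridge, Dunmere, Briarlake, Juniper
Last habitat: Greywater with 59 animals

Round 1: Briarlake=9 Dunmere=13 Greywater=8 Ironridge=18 Juniper=11 → close Ironridge (overflow 5)
  18÷4 = 4 each, +1 to first 2
Round 2: Briarlake=14 Dunmere=18 Greywater=12 Juniper=15 → close Dunmere (overflow 8)
  18÷3 = 6 each, +1 to first 0
Round 3: Briarlake=20 Greywater=18 Juniper=21 → close Briarlake (overflow 13)
  20÷2 = 10 each, +1 to first 0
Round 4: Greywater=28 Juniper=31 → close Juniper (overflow 23)
  31÷1 = 31 each, +1 to first 0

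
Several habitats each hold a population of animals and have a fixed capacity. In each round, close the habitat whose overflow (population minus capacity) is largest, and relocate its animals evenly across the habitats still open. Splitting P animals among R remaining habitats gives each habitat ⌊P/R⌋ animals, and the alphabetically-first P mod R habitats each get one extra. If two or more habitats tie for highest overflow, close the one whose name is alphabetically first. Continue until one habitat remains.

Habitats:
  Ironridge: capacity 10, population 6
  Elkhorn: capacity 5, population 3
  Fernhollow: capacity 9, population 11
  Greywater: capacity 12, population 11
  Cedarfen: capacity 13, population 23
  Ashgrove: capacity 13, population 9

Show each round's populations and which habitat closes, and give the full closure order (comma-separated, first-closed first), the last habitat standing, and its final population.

Round 1: Ashgrove=9 Cedarfen=23 Elkhorn=3 Fernhollow=11 Greywater=11 Ironridge=6 → close Cedarfen (overflow 10)
  23÷5 = 4 each, +1 to first 3
Round 2: Ashgrove=14 Elkhorn=8 Fernhollow=16 Greywater=15 Ironridge=10 → close Fernhollow (overflow 7)
  16÷4 = 4 each, +1 to first 0
Round 3: Ashgrove=18 Elkhorn=12 Greywater=19 Ironridge=14 → close Elkhorn (overflow 7)
  12÷3 = 4 each, +1 to first 0
Round 4: Ashgrove=22 Greywater=23 Ironridge=18 → close Greywater (overflow 11)
  23÷2 = 11 each, +1 to first 1
Round 5: Ashgrove=34 Ironridge=29 → close Ashgrove (overflow 21)
  34÷1 = 34 each, +1 to first 0

Closure order: Cedarfen, Fernhollow, Elkhorn, Greywater, Ashgrove
Last habitat: Ironridge with 63 animals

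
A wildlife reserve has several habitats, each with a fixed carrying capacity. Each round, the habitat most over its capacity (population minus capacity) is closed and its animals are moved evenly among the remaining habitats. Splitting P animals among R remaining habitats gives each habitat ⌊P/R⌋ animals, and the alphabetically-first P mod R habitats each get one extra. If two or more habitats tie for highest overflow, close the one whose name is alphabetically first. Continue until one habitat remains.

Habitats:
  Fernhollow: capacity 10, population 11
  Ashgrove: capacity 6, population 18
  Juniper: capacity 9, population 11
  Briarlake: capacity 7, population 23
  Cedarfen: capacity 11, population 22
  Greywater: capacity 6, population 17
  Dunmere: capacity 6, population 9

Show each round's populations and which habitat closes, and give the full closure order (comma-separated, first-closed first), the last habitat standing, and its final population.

Round 1: Ashgrove=18 Briarlake=23 Cedarfen=22 Dunmere=9 Fernhollow=11 Greywater=17 Juniper=11 → close Briarlake (overflow 16)
  23÷6 = 3 each, +1 to first 5
Round 2: Ashgrove=22 Cedarfen=26 Dunmere=13 Fernhollow=15 Greywater=21 Juniper=14 → close Ashgrove (overflow 16)
  22÷5 = 4 each, +1 to first 2
Round 3: Cedarfen=31 Dunmere=18 Fernhollow=19 Greywater=25 Juniper=18 → close Cedarfen (overflow 20)
  31÷4 = 7 each, +1 to first 3
Round 4: Dunmere=26 Fernhollow=27 Greywater=33 Juniper=25 → close Greywater (overflow 27)
  33÷3 = 11 each, +1 to first 0
Round 5: Dunmere=37 Fernhollow=38 Juniper=36 → close Dunmere (overflow 31)
  37÷2 = 18 each, +1 to first 1
Round 6: Fernhollow=57 Juniper=54 → close Fernhollow (overflow 47)
  57÷1 = 57 each, +1 to first 0

Closure order: Briarlake, Ashgrove, Cedarfen, Greywater, Dunmere, Fernhollow
Last habitat: Juniper with 111 animals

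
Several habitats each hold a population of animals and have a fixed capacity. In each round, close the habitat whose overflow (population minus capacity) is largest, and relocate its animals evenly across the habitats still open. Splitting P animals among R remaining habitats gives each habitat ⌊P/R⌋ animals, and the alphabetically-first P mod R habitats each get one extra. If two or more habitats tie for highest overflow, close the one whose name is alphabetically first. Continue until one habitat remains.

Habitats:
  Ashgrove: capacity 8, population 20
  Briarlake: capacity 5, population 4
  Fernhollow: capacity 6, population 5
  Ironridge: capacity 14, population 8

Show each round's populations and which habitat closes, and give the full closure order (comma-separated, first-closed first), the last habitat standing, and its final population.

Closure order: Ashgrove, Briarlake, Fernhollow
Last habitat: Ironridge with 37 animals

Round 1: Ashgrove=20 Briarlake=4 Fernhollow=5 Ironridge=8 → close Ashgrove (overflow 12)
  20÷3 = 6 each, +1 to first 2
Round 2: Briarlake=11 Fernhollow=12 Ironridge=14 → close Briarlake (overflow 6)
  11÷2 = 5 each, +1 to first 1
Round 3: Fernhollow=18 Ironridge=19 → close Fernhollow (overflow 12)
  18÷1 = 18 each, +1 to first 0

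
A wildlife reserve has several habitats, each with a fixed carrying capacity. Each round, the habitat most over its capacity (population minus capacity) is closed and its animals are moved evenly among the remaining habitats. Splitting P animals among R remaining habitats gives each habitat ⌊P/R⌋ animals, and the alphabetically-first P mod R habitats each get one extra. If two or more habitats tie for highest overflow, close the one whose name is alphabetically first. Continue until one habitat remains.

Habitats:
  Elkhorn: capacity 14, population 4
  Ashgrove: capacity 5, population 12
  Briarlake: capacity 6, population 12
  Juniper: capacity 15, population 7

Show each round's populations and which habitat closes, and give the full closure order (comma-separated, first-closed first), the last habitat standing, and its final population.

Closure order: Ashgrove, Briarlake, Juniper
Last habitat: Elkhorn with 35 animals

Round 1: Ashgrove=12 Briarlake=12 Elkhorn=4 Juniper=7 → close Ashgrove (overflow 7)
  12÷3 = 4 each, +1 to first 0
Round 2: Briarlake=16 Elkhorn=8 Juniper=11 → close Briarlake (overflow 10)
  16÷2 = 8 each, +1 to first 0
Round 3: Elkhorn=16 Juniper=19 → close Juniper (overflow 4)
  19÷1 = 19 each, +1 to first 0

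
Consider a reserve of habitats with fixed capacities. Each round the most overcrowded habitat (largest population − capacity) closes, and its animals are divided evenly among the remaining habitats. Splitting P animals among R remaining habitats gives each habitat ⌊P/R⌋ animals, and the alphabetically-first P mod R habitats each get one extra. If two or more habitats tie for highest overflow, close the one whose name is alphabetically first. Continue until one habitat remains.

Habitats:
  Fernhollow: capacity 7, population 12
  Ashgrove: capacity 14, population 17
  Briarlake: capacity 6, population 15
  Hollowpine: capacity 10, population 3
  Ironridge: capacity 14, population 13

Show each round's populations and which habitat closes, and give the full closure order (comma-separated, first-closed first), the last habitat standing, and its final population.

Round 1: Ashgrove=17 Briarlake=15 Fernhollow=12 Hollowpine=3 Ironridge=13 → close Briarlake (overflow 9)
  15÷4 = 3 each, +1 to first 3
Round 2: Ashgrove=21 Fernhollow=16 Hollowpine=7 Ironridge=16 → close Fernhollow (overflow 9)
  16÷3 = 5 each, +1 to first 1
Round 3: Ashgrove=27 Hollowpine=12 Ironridge=21 → close Ashgrove (overflow 13)
  27÷2 = 13 each, +1 to first 1
Round 4: Hollowpine=26 Ironridge=34 → close Ironridge (overflow 20)
  34÷1 = 34 each, +1 to first 0

Closure order: Briarlake, Fernhollow, Ashgrove, Ironridge
Last habitat: Hollowpine with 60 animals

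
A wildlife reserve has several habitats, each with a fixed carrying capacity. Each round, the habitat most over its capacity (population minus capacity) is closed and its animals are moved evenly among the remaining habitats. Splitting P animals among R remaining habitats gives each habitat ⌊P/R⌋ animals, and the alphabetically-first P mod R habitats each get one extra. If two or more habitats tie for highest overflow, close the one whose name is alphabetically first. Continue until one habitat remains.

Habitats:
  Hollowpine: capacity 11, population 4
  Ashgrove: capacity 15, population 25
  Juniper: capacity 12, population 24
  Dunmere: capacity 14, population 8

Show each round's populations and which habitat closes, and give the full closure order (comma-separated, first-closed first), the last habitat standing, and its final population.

Closure order: Juniper, Ashgrove, Dunmere
Last habitat: Hollowpine with 61 animals

Round 1: Ashgrove=25 Dunmere=8 Hollowpine=4 Juniper=24 → close Juniper (overflow 12)
  24÷3 = 8 each, +1 to first 0
Round 2: Ashgrove=33 Dunmere=16 Hollowpine=12 → close Ashgrove (overflow 18)
  33÷2 = 16 each, +1 to first 1
Round 3: Dunmere=33 Hollowpine=28 → close Dunmere (overflow 19)
  33÷1 = 33 each, +1 to first 0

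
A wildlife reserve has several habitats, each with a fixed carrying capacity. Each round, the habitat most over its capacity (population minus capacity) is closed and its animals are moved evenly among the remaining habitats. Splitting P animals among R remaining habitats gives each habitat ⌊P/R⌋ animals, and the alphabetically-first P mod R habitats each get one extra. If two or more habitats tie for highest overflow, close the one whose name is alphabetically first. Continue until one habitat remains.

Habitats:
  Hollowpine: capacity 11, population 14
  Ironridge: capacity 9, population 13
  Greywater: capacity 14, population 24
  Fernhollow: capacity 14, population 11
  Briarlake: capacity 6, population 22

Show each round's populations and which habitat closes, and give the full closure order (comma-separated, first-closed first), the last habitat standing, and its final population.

Round 1: Briarlake=22 Fernhollow=11 Greywater=24 Hollowpine=14 Ironridge=13 → close Briarlake (overflow 16)
  22÷4 = 5 each, +1 to first 2
Round 2: Fernhollow=17 Greywater=30 Hollowpine=19 Ironridge=18 → close Greywater (overflow 16)
  30÷3 = 10 each, +1 to first 0
Round 3: Fernhollow=27 Hollowpine=29 Ironridge=28 → close Ironridge (overflow 19)
  28÷2 = 14 each, +1 to first 0
Round 4: Fernhollow=41 Hollowpine=43 → close Hollowpine (overflow 32)
  43÷1 = 43 each, +1 to first 0

Closure order: Briarlake, Greywater, Ironridge, Hollowpine
Last habitat: Fernhollow with 84 animals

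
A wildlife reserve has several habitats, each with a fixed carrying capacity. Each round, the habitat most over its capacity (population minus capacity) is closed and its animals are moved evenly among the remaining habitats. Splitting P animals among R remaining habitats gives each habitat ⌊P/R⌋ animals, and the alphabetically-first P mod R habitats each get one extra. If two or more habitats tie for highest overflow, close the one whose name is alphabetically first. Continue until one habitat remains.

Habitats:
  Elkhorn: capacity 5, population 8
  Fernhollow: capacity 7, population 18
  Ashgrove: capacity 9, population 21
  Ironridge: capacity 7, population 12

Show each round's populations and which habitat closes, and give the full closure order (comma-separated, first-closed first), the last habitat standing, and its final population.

Closure order: Ashgrove, Fernhollow, Ironridge
Last habitat: Elkhorn with 59 animals

Round 1: Ashgrove=21 Elkhorn=8 Fernhollow=18 Ironridge=12 → close Ashgrove (overflow 12)
  21÷3 = 7 each, +1 to first 0
Round 2: Elkhorn=15 Fernhollow=25 Ironridge=19 → close Fernhollow (overflow 18)
  25÷2 = 12 each, +1 to first 1
Round 3: Elkhorn=28 Ironridge=31 → close Ironridge (overflow 24)
  31÷1 = 31 each, +1 to first 0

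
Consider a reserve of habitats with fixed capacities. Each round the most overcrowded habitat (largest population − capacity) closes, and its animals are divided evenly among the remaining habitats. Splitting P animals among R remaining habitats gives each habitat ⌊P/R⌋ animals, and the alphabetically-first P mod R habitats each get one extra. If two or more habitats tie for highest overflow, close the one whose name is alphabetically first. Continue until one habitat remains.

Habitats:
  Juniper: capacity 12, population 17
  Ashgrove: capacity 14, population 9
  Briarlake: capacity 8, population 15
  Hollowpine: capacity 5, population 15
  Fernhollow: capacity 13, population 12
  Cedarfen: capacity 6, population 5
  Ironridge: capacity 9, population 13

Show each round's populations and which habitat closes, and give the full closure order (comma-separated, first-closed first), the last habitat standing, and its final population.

Closure order: Hollowpine, Briarlake, Juniper, Ironridge, Cedarfen, Fernhollow
Last habitat: Ashgrove with 86 animals

Round 1: Ashgrove=9 Briarlake=15 Cedarfen=5 Fernhollow=12 Hollowpine=15 Ironridge=13 Juniper=17 → close Hollowpine (overflow 10)
  15÷6 = 2 each, +1 to first 3
Round 2: Ashgrove=12 Briarlake=18 Cedarfen=8 Fernhollow=14 Ironridge=15 Juniper=19 → close Briarlake (overflow 10)
  18÷5 = 3 each, +1 to first 3
Round 3: Ashgrove=16 Cedarfen=12 Fernhollow=18 Ironridge=18 Juniper=22 → close Juniper (overflow 10)
  22÷4 = 5 each, +1 to first 2
Round 4: Ashgrove=22 Cedarfen=18 Fernhollow=23 Ironridge=23 → close Ironridge (overflow 14)
  23÷3 = 7 each, +1 to first 2
Round 5: Ashgrove=30 Cedarfen=26 Fernhollow=30 → close Cedarfen (overflow 20)
  26÷2 = 13 each, +1 to first 0
Round 6: Ashgrove=43 Fernhollow=43 → close Fernhollow (overflow 30)
  43÷1 = 43 each, +1 to first 0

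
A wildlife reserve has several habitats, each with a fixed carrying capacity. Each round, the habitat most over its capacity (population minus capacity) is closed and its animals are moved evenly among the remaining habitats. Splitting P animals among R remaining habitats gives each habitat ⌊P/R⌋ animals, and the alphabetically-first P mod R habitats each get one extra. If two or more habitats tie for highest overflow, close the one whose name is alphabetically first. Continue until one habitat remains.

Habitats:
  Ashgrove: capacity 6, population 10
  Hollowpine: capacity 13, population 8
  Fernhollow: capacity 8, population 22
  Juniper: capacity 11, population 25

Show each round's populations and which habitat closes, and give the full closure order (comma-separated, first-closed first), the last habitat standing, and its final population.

Round 1: Ashgrove=10 Fernhollow=22 Hollowpine=8 Juniper=25 → close Fernhollow (overflow 14)
  22÷3 = 7 each, +1 to first 1
Round 2: Ashgrove=18 Hollowpine=15 Juniper=32 → close Juniper (overflow 21)
  32÷2 = 16 each, +1 to first 0
Round 3: Ashgrove=34 Hollowpine=31 → close Ashgrove (overflow 28)
  34÷1 = 34 each, +1 to first 0

Closure order: Fernhollow, Juniper, Ashgrove
Last habitat: Hollowpine with 65 animals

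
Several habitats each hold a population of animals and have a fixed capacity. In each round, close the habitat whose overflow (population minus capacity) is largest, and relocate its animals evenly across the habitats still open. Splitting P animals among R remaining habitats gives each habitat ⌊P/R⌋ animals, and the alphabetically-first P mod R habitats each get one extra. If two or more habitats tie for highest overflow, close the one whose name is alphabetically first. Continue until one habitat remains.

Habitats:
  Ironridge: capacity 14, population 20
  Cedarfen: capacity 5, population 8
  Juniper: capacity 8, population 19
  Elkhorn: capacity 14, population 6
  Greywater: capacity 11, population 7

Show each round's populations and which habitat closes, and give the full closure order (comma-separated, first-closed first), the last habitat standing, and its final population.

Closure order: Juniper, Ironridge, Cedarfen, Greywater
Last habitat: Elkhorn with 60 animals

Round 1: Cedarfen=8 Elkhorn=6 Greywater=7 Ironridge=20 Juniper=19 → close Juniper (overflow 11)
  19÷4 = 4 each, +1 to first 3
Round 2: Cedarfen=13 Elkhorn=11 Greywater=12 Ironridge=24 → close Ironridge (overflow 10)
  24÷3 = 8 each, +1 to first 0
Round 3: Cedarfen=21 Elkhorn=19 Greywater=20 → close Cedarfen (overflow 16)
  21÷2 = 10 each, +1 to first 1
Round 4: Elkhorn=30 Greywater=30 → close Greywater (overflow 19)
  30÷1 = 30 each, +1 to first 0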